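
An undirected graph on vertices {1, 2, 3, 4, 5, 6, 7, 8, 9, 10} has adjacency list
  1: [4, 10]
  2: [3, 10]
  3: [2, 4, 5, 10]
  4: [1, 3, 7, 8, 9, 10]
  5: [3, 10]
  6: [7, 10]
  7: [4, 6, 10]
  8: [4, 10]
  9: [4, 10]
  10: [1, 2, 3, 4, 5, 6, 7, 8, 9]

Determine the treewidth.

A width-2 tree decomposition is:
Bags: B1 = {2, 3, 10}  B2 = {3, 4, 10}  B3 = {4, 8, 10}  B4 = {3, 5, 10}  B5 = {4, 7, 10}  B6 = {4, 9, 10}  B7 = {6, 7, 10}  B8 = {1, 4, 10}
Tree: B1–B2, B2–B3, B2–B4, B2–B5, B2–B6, B5–B7, B5–B8
The largest bag has 3 vertices, giving width 2; this decomposition certifies tw(G) ≤ 2. For the lower bound, the 3 vertices {2, 3, 10} are pairwise adjacent, and any tree decomposition puts a clique entirely inside one bag — forcing width ≥ 2. Hence tw(G) = 2 exactly.

2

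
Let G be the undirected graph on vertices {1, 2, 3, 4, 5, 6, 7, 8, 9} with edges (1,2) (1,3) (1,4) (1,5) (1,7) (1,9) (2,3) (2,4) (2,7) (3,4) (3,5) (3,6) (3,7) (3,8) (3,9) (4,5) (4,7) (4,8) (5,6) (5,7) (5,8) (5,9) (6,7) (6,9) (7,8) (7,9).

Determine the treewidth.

A width-4 tree decomposition is:
Bags: B1 = {1, 3, 4, 5, 7}  B2 = {1, 2, 3, 4, 7}  B3 = {1, 3, 5, 7, 9}  B4 = {3, 4, 5, 7, 8}  B5 = {3, 5, 6, 7, 9}
Tree: B1–B2, B1–B3, B1–B4, B3–B5
The largest bag has 5 vertices, giving width 4; this decomposition certifies tw(G) ≤ 4. On the other hand G contains the 5-clique {1, 2, 3, 4, 7}. A clique must lie in a single bag of any decomposition, so no decomposition can have width below 4. Hence tw(G) = 4 exactly.

4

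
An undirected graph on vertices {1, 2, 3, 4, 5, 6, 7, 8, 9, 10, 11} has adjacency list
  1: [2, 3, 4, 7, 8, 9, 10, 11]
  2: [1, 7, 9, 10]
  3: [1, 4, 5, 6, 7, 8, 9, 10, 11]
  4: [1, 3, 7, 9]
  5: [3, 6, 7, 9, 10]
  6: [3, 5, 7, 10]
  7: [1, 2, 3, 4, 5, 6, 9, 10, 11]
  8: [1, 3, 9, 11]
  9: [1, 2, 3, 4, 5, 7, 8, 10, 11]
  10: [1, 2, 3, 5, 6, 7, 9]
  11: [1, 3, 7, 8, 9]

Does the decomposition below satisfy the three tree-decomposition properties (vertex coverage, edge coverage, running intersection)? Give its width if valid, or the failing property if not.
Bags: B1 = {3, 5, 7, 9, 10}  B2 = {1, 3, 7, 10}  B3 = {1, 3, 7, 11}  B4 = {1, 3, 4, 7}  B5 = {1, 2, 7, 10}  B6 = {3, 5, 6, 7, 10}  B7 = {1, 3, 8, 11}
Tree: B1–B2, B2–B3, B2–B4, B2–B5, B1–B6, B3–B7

No — edge (9,1) lies in no bag.

A tree decomposition must satisfy three properties: every vertex lies in some bag; for every edge, both endpoints lie together in some bag; and for every vertex, the bags containing it form a connected subtree. Here edge (9,1) lies in no bag, so the decomposition is invalid.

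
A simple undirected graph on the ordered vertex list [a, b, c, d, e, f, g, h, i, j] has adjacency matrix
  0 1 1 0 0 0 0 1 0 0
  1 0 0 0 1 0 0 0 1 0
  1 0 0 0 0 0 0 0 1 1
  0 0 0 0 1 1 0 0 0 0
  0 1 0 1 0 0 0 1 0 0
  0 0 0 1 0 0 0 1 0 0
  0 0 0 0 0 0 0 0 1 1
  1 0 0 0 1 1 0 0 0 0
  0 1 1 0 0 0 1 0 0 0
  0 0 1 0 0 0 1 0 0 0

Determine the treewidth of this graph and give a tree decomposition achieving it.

Treewidth 2.
One such decomposition:
Bags: B1 = {c, g, j}  B2 = {c, g, i}  B3 = {a, c, i}  B4 = {a, b, i}  B5 = {a, b, h}  B6 = {b, e, h}  B7 = {e, f, h}  B8 = {d, e, f}
Tree: B1–B2, B2–B3, B3–B4, B4–B5, B5–B6, B6–B7, B7–B8

The largest bag has 3 vertices, giving width 2; this decomposition certifies tw(G) ≤ 2. The edges j–g–i–c–j form a cycle, so G is not a tree and its treewidth is at least 2. Therefore the treewidth is 2.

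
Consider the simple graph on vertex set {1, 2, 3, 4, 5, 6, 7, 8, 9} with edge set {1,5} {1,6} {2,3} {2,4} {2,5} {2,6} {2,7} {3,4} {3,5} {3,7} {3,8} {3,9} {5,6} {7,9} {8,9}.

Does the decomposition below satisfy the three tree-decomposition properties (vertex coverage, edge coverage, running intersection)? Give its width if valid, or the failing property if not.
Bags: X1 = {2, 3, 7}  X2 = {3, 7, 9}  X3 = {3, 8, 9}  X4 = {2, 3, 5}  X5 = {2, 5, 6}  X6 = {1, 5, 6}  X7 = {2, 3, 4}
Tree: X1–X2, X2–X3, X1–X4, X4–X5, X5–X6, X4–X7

Yes; width 2.

Vertex coverage: the bags together contain {1, 2, 3, 4, 5, 6, 7, 8, 9}, the full vertex set. Edge coverage: each edge of G has both endpoints in at least one bag. Running intersection: for every vertex, the bags containing it form a connected subtree. All three properties hold, so this is a valid tree decomposition of width max|bag| − 1 = 2, and hence tw(G) ≤ 2.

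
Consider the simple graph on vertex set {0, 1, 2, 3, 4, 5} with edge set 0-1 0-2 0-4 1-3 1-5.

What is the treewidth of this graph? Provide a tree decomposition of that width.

Every bag has size at most 2, so the width is 2 − 1 = 1 and tw(G) ≤ 1. Any graph with an edge has treewidth ≥ 1, and G has the edge 1–0. Hence tw(G) = 1 exactly.

Treewidth 1.
One such decomposition:
Bags: B1 = {0, 1}  B2 = {1, 5}  B3 = {1, 3}  B4 = {0, 2}  B5 = {0, 4}
Tree: B1–B2, B1–B3, B1–B4, B1–B5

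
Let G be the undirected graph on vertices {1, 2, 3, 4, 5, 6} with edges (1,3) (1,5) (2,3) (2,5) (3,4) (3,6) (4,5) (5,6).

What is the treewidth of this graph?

A width-2 tree decomposition is:
Bags: B1 = {2, 3, 5}  B2 = {3, 5, 6}  B3 = {3, 4, 5}  B4 = {1, 3, 5}
Tree: B1–B2, B2–B3, B3–B4
The largest bag has 3 vertices, giving width 2; this decomposition certifies tw(G) ≤ 2. For the lower bound, G contains the cycle 3–2–5–6–3, so G is not a forest; only forests have treewidth ≤ 1, hence tw(G) ≥ 2. Therefore the treewidth is 2.

2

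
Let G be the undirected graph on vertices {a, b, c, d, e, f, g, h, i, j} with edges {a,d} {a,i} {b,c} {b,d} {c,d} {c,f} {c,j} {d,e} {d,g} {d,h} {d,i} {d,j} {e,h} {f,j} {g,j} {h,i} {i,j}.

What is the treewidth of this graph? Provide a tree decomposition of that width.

Every bag has size at most 3, so the width is 3 − 1 = 2 and tw(G) ≤ 2. On the other hand G contains the 3-clique {d, g, j}. A clique must lie in a single bag of any decomposition, so no decomposition can have width below 2. Hence tw(G) = 2 exactly.

Treewidth 2.
One such decomposition:
Bags: B1 = {c, d, j}  B2 = {b, c, d}  B3 = {d, i, j}  B4 = {d, g, j}  B5 = {d, h, i}  B6 = {c, f, j}  B7 = {a, d, i}  B8 = {d, e, h}
Tree: B1–B2, B1–B3, B3–B4, B3–B5, B1–B6, B5–B7, B5–B8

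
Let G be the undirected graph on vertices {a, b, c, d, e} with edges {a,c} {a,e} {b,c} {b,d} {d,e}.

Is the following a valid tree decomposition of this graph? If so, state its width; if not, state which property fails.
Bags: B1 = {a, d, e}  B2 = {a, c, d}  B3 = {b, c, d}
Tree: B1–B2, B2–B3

Yes; width 2.

Every vertex of G appears in some bag (union = {a, b, c, d, e}); every edge is covered by a bag; and for each vertex v the set of bags containing v is connected in the bag tree. The decomposition is therefore valid. The largest bag has 3 vertices, so the width is 2.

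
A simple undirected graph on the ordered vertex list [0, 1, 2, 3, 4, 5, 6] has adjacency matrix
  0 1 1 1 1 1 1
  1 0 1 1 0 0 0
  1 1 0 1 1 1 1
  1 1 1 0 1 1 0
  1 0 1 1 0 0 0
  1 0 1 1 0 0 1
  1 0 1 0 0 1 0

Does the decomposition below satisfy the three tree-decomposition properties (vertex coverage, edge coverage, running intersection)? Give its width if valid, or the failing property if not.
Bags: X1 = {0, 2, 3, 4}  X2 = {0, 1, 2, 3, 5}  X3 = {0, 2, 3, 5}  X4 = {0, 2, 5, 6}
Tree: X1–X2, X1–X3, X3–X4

A tree decomposition must satisfy three properties: every vertex lies in some bag; for every edge, both endpoints lie together in some bag; and for every vertex, the bags containing it form a connected subtree. Here bags containing vertex 5 are not connected in the tree, so the decomposition is invalid.

No — bags containing vertex 5 are not connected in the tree.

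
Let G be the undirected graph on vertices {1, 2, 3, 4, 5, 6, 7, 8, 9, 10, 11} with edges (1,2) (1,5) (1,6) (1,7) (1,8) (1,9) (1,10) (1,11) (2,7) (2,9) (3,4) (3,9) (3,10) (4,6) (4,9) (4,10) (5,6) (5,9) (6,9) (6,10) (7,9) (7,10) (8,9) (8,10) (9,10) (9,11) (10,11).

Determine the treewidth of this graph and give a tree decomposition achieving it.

Treewidth 3.
One such decomposition:
Bags: B1 = {4, 6, 9, 10}  B2 = {3, 4, 9, 10}  B3 = {1, 6, 9, 10}  B4 = {1, 7, 9, 10}  B5 = {1, 9, 10, 11}  B6 = {1, 5, 6, 9}  B7 = {1, 8, 9, 10}  B8 = {1, 2, 7, 9}
Tree: B1–B2, B1–B3, B3–B4, B4–B5, B3–B6, B3–B7, B4–B8

Each bag holds 4 vertices, so the decomposition has width 3, which upper-bounds the treewidth. For the lower bound, the 4 vertices {1, 2, 7, 9} are pairwise adjacent, and any tree decomposition puts a clique entirely inside one bag — forcing width ≥ 3. Therefore the treewidth is 3.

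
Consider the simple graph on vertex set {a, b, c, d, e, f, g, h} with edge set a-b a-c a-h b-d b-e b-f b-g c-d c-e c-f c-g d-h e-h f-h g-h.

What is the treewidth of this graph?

3

A width-3 tree decomposition is:
Bags: B1 = {b, c, g, h}  B2 = {b, c, e, h}  B3 = {a, b, c, h}  B4 = {b, c, f, h}  B5 = {b, c, d, h}
Tree: B1–B2, B2–B3, B3–B4, B4–B5
Each bag holds 4 vertices, so the decomposition has width 3, which upper-bounds the treewidth. For the lower bound: the 4 vertex sets {g,h}, {c,e}, {b}, {a} are disjoint, each induces a connected subgraph, and every pair is joined by at least one edge of G. Contracting each set to a single vertex therefore yields K_{4} as a minor, and since treewidth is minor-monotone, tw(G) ≥ tw(K_{4}) = 3. Combining the bounds, tw(G) = 3.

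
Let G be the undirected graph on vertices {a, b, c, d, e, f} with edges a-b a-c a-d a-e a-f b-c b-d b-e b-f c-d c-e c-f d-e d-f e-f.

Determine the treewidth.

A width-5 tree decomposition is:
Bags: B1 = {a, b, c, d, e, f}
Tree: (single bag)
With just one bag of size 6, the width is 6 − 1 = 5, so tw(G) ≤ 5. For the lower bound, the 6 vertices {a, b, c, d, e, f} are pairwise adjacent, and any tree decomposition puts a clique entirely inside one bag — forcing width ≥ 5. The upper and lower bounds meet at 5, so that is the treewidth.

5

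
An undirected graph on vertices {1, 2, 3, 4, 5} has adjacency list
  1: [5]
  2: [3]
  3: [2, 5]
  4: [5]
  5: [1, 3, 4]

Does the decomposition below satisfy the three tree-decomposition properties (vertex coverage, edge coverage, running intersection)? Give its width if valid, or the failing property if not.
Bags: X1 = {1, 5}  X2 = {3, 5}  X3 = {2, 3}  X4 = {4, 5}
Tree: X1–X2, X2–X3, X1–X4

Checking the three conditions: (i) the bags cover all of {1, 2, 3, 4, 5}; (ii) for each edge, some bag contains both endpoints; (iii) the bags containing any fixed vertex form a subtree. All hold, so the decomposition is valid with width 2 − 1 = 1.

Yes; width 1.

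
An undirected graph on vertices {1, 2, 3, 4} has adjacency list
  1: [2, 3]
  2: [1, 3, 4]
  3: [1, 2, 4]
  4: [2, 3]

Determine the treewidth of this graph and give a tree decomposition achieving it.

Treewidth 2.
One such decomposition:
Bags: B1 = {2, 3, 4}  B2 = {1, 2, 3}
Tree: B1–B2

Each bag holds 3 vertices, so the decomposition has width 2, which upper-bounds the treewidth. For the lower bound, the 3 vertices {1, 2, 3} are pairwise adjacent, and any tree decomposition puts a clique entirely inside one bag — forcing width ≥ 2. Therefore the treewidth is 2.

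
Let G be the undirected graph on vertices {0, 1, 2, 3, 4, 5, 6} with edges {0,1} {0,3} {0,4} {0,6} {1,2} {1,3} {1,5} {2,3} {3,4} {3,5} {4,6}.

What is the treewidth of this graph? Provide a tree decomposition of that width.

The largest bag has 3 vertices, giving width 2; this decomposition certifies tw(G) ≤ 2. Conversely, {0, 1, 3} is a clique of size 3, and the vertices of any clique must share a bag in every tree decomposition; so some bag has ≥ 3 vertices and tw(G) ≥ 2. Combining the bounds, tw(G) = 2.

Treewidth 2.
One optimal decomposition is:
Bags: B1 = {1, 3, 5}  B2 = {0, 1, 3}  B3 = {1, 2, 3}  B4 = {0, 3, 4}  B5 = {0, 4, 6}
Tree: B1–B2, B2–B3, B2–B4, B4–B5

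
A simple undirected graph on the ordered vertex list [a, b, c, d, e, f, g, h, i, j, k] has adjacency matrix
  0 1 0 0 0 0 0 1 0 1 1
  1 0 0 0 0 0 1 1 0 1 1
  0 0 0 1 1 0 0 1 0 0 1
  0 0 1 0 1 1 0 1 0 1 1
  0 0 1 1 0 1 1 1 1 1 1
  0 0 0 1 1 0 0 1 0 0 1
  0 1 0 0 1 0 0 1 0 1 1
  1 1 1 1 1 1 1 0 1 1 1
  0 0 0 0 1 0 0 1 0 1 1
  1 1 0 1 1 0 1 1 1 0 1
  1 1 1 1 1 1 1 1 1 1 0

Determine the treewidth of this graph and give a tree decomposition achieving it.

Every bag has size at most 5, so the width is 5 − 1 = 4 and tw(G) ≤ 4. For the lower bound, the 5 vertices {d, e, h, j, k} are pairwise adjacent, and any tree decomposition puts a clique entirely inside one bag — forcing width ≥ 4. Combining the bounds, tw(G) = 4.

Treewidth 4.
One optimal decomposition is:
Bags: B1 = {e, h, i, j, k}  B2 = {d, e, h, j, k}  B3 = {c, d, e, h, k}  B4 = {e, g, h, j, k}  B5 = {b, g, h, j, k}  B6 = {a, b, h, j, k}  B7 = {d, e, f, h, k}
Tree: B1–B2, B2–B3, B1–B4, B4–B5, B5–B6, B3–B7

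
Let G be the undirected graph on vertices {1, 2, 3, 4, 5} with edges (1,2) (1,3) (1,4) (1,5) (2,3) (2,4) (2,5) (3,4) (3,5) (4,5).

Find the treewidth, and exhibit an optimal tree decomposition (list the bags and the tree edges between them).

Treewidth 4.
One optimal decomposition is:
Bags: B1 = {1, 2, 3, 4, 5}
Tree: (single bag)

A single bag containing all 5 vertices is trivially a valid decomposition of width 4. Conversely, {1, 2, 3, 4, 5} is a clique of size 5, and the vertices of any clique must share a bag in every tree decomposition; so some bag has ≥ 5 vertices and tw(G) ≥ 4. Combining the bounds, tw(G) = 4.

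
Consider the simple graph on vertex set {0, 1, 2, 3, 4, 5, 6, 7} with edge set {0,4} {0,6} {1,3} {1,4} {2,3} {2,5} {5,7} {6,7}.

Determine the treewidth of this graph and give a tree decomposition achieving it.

Treewidth 2.
One optimal decomposition is:
Bags: B1 = {1, 2, 3}  B2 = {1, 2, 5}  B3 = {1, 5, 7}  B4 = {1, 6, 7}  B5 = {0, 1, 6}  B6 = {0, 1, 4}
Tree: B1–B2, B2–B3, B3–B4, B4–B5, B5–B6

Each bag holds 3 vertices, so the decomposition has width 2, which upper-bounds the treewidth. Since 1–3–2–5–7–6–0–4–1 is a cycle in G, G is not acyclic. Forests are exactly the graphs of treewidth ≤ 1, so tw(G) ≥ 2. Therefore the treewidth is 2.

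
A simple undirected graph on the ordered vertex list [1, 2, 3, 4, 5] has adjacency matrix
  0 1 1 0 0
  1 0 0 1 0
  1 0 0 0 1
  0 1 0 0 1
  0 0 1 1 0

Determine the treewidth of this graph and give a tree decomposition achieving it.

Each bag holds 3 vertices, so the decomposition has width 2, which upper-bounds the treewidth. For the lower bound, G contains the cycle 4–2–1–3–5–4, so G is not a forest; only forests have treewidth ≤ 1, hence tw(G) ≥ 2. The upper and lower bounds meet at 2, so that is the treewidth.

Treewidth 2.
Bags: B1 = {1, 2, 4}  B2 = {1, 3, 4}  B3 = {3, 4, 5}
Tree: B1–B2, B2–B3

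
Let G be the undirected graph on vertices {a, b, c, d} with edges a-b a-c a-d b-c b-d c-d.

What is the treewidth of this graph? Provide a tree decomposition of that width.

Treewidth 3.
One optimal decomposition is:
Bags: B1 = {a, b, c, d}
Tree: (single bag)

With just one bag of size 4, the width is 4 − 1 = 3, so tw(G) ≤ 3. Conversely, {a, b, c, d} is a clique of size 4, and the vertices of any clique must share a bag in every tree decomposition; so some bag has ≥ 4 vertices and tw(G) ≥ 3. Therefore the treewidth is 3.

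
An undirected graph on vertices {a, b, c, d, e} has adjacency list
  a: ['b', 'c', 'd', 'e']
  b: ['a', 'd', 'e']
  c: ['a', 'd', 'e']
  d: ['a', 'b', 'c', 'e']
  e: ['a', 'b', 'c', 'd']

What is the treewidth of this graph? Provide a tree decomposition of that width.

Each bag holds 4 vertices, so the decomposition has width 3, which upper-bounds the treewidth. Conversely, {a, c, d, e} is a clique of size 4, and the vertices of any clique must share a bag in every tree decomposition; so some bag has ≥ 4 vertices and tw(G) ≥ 3. Therefore the treewidth is 3.

Treewidth 3.
One such decomposition:
Bags: B1 = {a, b, d, e}  B2 = {a, c, d, e}
Tree: B1–B2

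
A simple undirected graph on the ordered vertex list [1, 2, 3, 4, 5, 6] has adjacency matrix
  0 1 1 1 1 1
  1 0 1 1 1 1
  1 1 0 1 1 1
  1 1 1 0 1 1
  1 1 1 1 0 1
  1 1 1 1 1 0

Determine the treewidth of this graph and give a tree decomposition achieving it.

Treewidth 5.
Bags: B1 = {1, 2, 3, 4, 5, 6}
Tree: (single bag)

A single bag containing all 6 vertices is trivially a valid decomposition of width 5. Conversely, {1, 2, 3, 4, 5, 6} is a clique of size 6, and the vertices of any clique must share a bag in every tree decomposition; so some bag has ≥ 6 vertices and tw(G) ≥ 5. Combining the bounds, tw(G) = 5.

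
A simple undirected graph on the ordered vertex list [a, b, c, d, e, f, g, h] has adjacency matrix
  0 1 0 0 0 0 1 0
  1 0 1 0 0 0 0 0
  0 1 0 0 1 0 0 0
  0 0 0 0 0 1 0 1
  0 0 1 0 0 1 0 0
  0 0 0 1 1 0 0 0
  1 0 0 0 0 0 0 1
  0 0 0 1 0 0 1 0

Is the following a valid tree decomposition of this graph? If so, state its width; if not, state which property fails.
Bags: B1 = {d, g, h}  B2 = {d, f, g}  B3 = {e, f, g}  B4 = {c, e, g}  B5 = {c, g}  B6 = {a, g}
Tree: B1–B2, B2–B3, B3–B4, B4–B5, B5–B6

A tree decomposition must satisfy three properties: every vertex lies in some bag; for every edge, both endpoints lie together in some bag; and for every vertex, the bags containing it form a connected subtree. Here vertex b appears in no bag, so the decomposition is invalid.

No — vertex b appears in no bag.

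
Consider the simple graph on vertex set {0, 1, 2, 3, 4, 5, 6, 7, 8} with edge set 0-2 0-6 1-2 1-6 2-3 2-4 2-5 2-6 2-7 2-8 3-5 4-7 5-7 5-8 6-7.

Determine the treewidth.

2

A width-2 tree decomposition is:
Bags: B1 = {2, 6, 7}  B2 = {2, 5, 7}  B3 = {2, 4, 7}  B4 = {0, 2, 6}  B5 = {2, 3, 5}  B6 = {2, 5, 8}  B7 = {1, 2, 6}
Tree: B1–B2, B1–B3, B1–B4, B2–B5, B2–B6, B1–B7
Each bag holds 3 vertices, so the decomposition has width 2, which upper-bounds the treewidth. Conversely, {0, 2, 6} is a clique of size 3, and the vertices of any clique must share a bag in every tree decomposition; so some bag has ≥ 3 vertices and tw(G) ≥ 2. Hence tw(G) = 2 exactly.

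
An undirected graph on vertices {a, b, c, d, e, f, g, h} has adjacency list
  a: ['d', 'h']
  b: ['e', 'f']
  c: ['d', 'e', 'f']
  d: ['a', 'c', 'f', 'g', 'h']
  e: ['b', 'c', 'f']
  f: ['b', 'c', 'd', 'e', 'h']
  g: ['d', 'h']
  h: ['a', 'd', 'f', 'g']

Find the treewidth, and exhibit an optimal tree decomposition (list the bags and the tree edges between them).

The largest bag has 3 vertices, giving width 2; this decomposition certifies tw(G) ≤ 2. For the lower bound, the 3 vertices {d, g, h} are pairwise adjacent, and any tree decomposition puts a clique entirely inside one bag — forcing width ≥ 2. Therefore the treewidth is 2.

Treewidth 2.
One such decomposition:
Bags: B1 = {d, g, h}  B2 = {d, f, h}  B3 = {c, d, f}  B4 = {c, e, f}  B5 = {a, d, h}  B6 = {b, e, f}
Tree: B1–B2, B2–B3, B3–B4, B1–B5, B4–B6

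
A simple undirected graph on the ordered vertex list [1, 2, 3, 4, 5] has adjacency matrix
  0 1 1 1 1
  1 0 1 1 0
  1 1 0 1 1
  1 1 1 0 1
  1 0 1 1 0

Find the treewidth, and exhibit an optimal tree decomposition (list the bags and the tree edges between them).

Every bag has size at most 4, so the width is 4 − 1 = 3 and tw(G) ≤ 3. On the other hand G contains the 4-clique {1, 2, 3, 4}. A clique must lie in a single bag of any decomposition, so no decomposition can have width below 3. The upper and lower bounds meet at 3, so that is the treewidth.

Treewidth 3.
Bags: B1 = {1, 3, 4, 5}  B2 = {1, 2, 3, 4}
Tree: B1–B2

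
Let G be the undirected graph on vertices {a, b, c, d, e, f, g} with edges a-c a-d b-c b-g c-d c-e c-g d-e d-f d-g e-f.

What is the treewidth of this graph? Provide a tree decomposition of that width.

Treewidth 2.
One optimal decomposition is:
Bags: B1 = {c, d, e}  B2 = {d, e, f}  B3 = {a, c, d}  B4 = {c, d, g}  B5 = {b, c, g}
Tree: B1–B2, B1–B3, B1–B4, B4–B5

Each bag holds 3 vertices, so the decomposition has width 2, which upper-bounds the treewidth. For the lower bound, the 3 vertices {c, d, g} are pairwise adjacent, and any tree decomposition puts a clique entirely inside one bag — forcing width ≥ 2. The upper and lower bounds meet at 2, so that is the treewidth.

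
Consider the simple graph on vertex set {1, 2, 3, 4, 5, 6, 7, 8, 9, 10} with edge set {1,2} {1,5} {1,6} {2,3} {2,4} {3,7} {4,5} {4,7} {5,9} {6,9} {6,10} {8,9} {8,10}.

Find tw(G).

A width-2 tree decomposition is:
Bags: B1 = {6, 8, 10}  B2 = {6, 8, 9}  B3 = {1, 6, 9}  B4 = {1, 5, 9}  B5 = {1, 2, 5}  B6 = {2, 4, 5}  B7 = {2, 3, 4}  B8 = {3, 4, 7}
Tree: B1–B2, B2–B3, B3–B4, B4–B5, B5–B6, B6–B7, B7–B8
Every bag has size at most 3, so the width is 3 − 1 = 2 and tw(G) ≤ 2. For the lower bound, G contains the cycle 10–8–9–6–10, so G is not a forest; only forests have treewidth ≤ 1, hence tw(G) ≥ 2. Hence tw(G) = 2 exactly.

2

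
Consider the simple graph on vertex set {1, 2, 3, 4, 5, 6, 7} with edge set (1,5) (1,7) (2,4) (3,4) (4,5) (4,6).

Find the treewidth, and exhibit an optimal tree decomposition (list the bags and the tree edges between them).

Every bag has size at most 2, so the width is 2 − 1 = 1 and tw(G) ≤ 1. G has an edge, so its treewidth is at least 1. Combining the bounds, tw(G) = 1.

Treewidth 1.
One such decomposition:
Bags: B1 = {4, 5}  B2 = {1, 5}  B3 = {1, 7}  B4 = {3, 4}  B5 = {4, 6}  B6 = {2, 4}
Tree: B1–B2, B2–B3, B1–B4, B1–B5, B1–B6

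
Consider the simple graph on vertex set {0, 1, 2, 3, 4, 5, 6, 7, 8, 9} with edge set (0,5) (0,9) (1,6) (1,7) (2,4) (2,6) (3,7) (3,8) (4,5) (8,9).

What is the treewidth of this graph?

A width-2 tree decomposition is:
Bags: B1 = {0, 4, 5}  B2 = {0, 2, 4}  B3 = {0, 2, 6}  B4 = {0, 1, 6}  B5 = {0, 1, 7}  B6 = {0, 3, 7}  B7 = {0, 3, 8}  B8 = {0, 8, 9}
Tree: B1–B2, B2–B3, B3–B4, B4–B5, B5–B6, B6–B7, B7–B8
Each bag holds 3 vertices, so the decomposition has width 2, which upper-bounds the treewidth. For the lower bound, G contains the cycle 0–5–4–2–6–1–7–3–8–9–0, so G is not a forest; only forests have treewidth ≤ 1, hence tw(G) ≥ 2. Hence tw(G) = 2 exactly.

2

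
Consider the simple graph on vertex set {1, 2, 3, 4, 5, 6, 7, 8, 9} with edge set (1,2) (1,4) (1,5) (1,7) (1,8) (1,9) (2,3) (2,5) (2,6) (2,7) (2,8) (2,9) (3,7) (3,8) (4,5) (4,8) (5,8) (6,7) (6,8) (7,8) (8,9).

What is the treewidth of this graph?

3

A width-3 tree decomposition is:
Bags: B1 = {1, 2, 5, 8}  B2 = {1, 2, 8, 9}  B3 = {1, 2, 7, 8}  B4 = {2, 6, 7, 8}  B5 = {1, 4, 5, 8}  B6 = {2, 3, 7, 8}
Tree: B1–B2, B2–B3, B3–B4, B1–B5, B4–B6
Each bag holds 4 vertices, so the decomposition has width 3, which upper-bounds the treewidth. For the lower bound, the 4 vertices {1, 2, 8, 9} are pairwise adjacent, and any tree decomposition puts a clique entirely inside one bag — forcing width ≥ 3. The upper and lower bounds meet at 3, so that is the treewidth.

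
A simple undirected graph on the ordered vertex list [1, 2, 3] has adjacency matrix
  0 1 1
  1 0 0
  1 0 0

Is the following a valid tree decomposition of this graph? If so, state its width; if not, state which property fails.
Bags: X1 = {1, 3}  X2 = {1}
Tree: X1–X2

No — vertex 2 appears in no bag.

A tree decomposition must satisfy three properties: every vertex lies in some bag; for every edge, both endpoints lie together in some bag; and for every vertex, the bags containing it form a connected subtree. Here vertex 2 appears in no bag, so the decomposition is invalid.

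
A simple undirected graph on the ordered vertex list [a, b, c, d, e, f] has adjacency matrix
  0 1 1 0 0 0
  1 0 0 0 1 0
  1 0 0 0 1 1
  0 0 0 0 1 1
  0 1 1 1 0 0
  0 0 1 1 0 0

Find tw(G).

2

A width-2 tree decomposition is:
Bags: B1 = {d, e, f}  B2 = {c, e, f}  B3 = {b, c, e}  B4 = {a, b, c}
Tree: B1–B2, B2–B3, B3–B4
Every bag has size at most 3, so the width is 3 − 1 = 2 and tw(G) ≤ 2. The edges d–f–c–e–d form a cycle, so G is not a tree and its treewidth is at least 2. Therefore the treewidth is 2.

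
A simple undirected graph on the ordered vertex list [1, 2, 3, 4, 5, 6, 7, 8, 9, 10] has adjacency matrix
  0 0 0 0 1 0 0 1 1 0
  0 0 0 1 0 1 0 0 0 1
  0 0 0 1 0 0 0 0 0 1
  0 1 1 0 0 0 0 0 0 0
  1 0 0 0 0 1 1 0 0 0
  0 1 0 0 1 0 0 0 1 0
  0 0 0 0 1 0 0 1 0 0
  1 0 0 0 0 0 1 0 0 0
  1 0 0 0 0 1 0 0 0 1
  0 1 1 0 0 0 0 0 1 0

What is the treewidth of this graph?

2

A width-2 tree decomposition is:
Bags: B1 = {2, 3, 4}  B2 = {2, 3, 10}  B3 = {2, 6, 10}  B4 = {6, 9, 10}  B5 = {5, 6, 9}  B6 = {1, 5, 9}  B7 = {1, 5, 7}  B8 = {1, 7, 8}
Tree: B1–B2, B2–B3, B3–B4, B4–B5, B5–B6, B6–B7, B7–B8
Every bag has size at most 3, so the width is 3 − 1 = 2 and tw(G) ≤ 2. Since 4–3–10–2–4 is a cycle in G, G is not acyclic. Forests are exactly the graphs of treewidth ≤ 1, so tw(G) ≥ 2. Therefore the treewidth is 2.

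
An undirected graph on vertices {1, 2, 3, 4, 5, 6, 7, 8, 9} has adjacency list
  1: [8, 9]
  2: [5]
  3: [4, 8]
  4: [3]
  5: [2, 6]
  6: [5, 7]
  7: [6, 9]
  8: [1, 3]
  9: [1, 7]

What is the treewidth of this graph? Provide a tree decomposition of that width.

Treewidth 1.
Bags: B1 = {3, 4}  B2 = {3, 8}  B3 = {1, 8}  B4 = {1, 9}  B5 = {7, 9}  B6 = {6, 7}  B7 = {5, 6}  B8 = {2, 5}
Tree: B1–B2, B2–B3, B3–B4, B4–B5, B5–B6, B6–B7, B7–B8

Every bag has size at most 2, so the width is 2 − 1 = 1 and tw(G) ≤ 1. Since G has at least one edge (e.g. 4–3), it is not an edgeless graph, so tw(G) ≥ 1. Therefore the treewidth is 1.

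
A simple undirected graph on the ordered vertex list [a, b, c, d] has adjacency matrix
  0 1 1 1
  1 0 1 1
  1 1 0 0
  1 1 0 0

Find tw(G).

2

A width-2 tree decomposition is:
Bags: B1 = {a, b, d}  B2 = {a, b, c}
Tree: B1–B2
Each bag holds 3 vertices, so the decomposition has width 2, which upper-bounds the treewidth. On the other hand G contains the 3-clique {a, b, d}. A clique must lie in a single bag of any decomposition, so no decomposition can have width below 2. Hence tw(G) = 2 exactly.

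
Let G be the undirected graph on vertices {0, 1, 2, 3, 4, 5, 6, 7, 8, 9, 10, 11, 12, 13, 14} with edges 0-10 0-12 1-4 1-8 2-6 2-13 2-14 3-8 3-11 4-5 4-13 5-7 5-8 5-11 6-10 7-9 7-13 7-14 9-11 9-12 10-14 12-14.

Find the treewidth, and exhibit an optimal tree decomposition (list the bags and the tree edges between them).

Treewidth 3.
One optimal decomposition is:
Bags: B1 = {1, 3, 8, 11}  B2 = {1, 5, 8, 11}  B3 = {1, 4, 5, 11}  B4 = {4, 5, 9, 11}  B5 = {4, 5, 7, 9}  B6 = {4, 7, 9, 13}  B7 = {7, 9, 12, 13}  B8 = {7, 12, 13, 14}  B9 = {2, 12, 13, 14}  B10 = {0, 2, 12, 14}  B11 = {0, 2, 10, 14}  B12 = {0, 2, 6, 10}
Tree: B1–B2, B2–B3, B3–B4, B4–B5, B5–B6, B6–B7, B7–B8, B8–B9, B9–B10, B10–B11, B11–B12

Every bag has size at most 4, so the width is 4 − 1 = 3 and tw(G) ≤ 3. For the lower bound: the 4 vertex sets {1,3,8}, {11}, {5}, {4,7,9,13} are disjoint, each induces a connected subgraph, and every pair is joined by at least one edge of G. Contracting each set to a single vertex therefore yields K_{4} as a minor, and since treewidth is minor-monotone, tw(G) ≥ tw(K_{4}) = 3. Combining the bounds, tw(G) = 3.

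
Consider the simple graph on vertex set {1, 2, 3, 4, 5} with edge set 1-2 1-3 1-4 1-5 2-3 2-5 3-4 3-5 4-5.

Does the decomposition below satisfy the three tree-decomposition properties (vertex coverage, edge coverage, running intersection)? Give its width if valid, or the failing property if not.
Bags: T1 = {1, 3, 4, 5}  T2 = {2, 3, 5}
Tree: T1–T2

A tree decomposition must satisfy three properties: every vertex lies in some bag; for every edge, both endpoints lie together in some bag; and for every vertex, the bags containing it form a connected subtree. Here edge (1,2) lies in no bag, so the decomposition is invalid.

No — edge (1,2) lies in no bag.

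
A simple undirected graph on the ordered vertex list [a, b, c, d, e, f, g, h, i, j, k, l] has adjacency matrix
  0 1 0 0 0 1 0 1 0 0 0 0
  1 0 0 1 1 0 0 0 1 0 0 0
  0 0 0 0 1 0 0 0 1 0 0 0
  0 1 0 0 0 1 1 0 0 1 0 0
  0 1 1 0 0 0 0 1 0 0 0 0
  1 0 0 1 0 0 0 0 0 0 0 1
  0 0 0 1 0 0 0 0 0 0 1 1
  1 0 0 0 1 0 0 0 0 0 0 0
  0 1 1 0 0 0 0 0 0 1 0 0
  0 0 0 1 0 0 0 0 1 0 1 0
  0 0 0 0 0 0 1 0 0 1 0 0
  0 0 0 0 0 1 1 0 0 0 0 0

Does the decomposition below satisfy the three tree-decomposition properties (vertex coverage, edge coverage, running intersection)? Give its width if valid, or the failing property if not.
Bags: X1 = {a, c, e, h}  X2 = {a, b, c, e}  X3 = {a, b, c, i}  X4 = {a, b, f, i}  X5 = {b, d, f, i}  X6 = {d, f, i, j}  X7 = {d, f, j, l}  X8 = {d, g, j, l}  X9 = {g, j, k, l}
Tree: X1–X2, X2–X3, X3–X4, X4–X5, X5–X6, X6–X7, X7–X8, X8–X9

Every vertex of G appears in some bag (union = {a, b, c, d, e, f, g, h, i, j, k, l}); every edge is covered by a bag; and for each vertex v the set of bags containing v is connected in the bag tree. The decomposition is therefore valid. The largest bag has 4 vertices, so the width is 3.

Yes; width 3.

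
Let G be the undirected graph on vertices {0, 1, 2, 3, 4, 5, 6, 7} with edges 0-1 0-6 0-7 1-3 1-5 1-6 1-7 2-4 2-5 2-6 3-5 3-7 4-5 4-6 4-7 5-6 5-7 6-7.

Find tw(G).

3

A width-3 tree decomposition is:
Bags: B1 = {0, 1, 6, 7}  B2 = {1, 5, 6, 7}  B3 = {4, 5, 6, 7}  B4 = {1, 3, 5, 7}  B5 = {2, 4, 5, 6}
Tree: B1–B2, B2–B3, B2–B4, B3–B5
Every bag has size at most 4, so the width is 4 − 1 = 3 and tw(G) ≤ 3. For the lower bound, the 4 vertices {0, 1, 6, 7} are pairwise adjacent, and any tree decomposition puts a clique entirely inside one bag — forcing width ≥ 3. Hence tw(G) = 3 exactly.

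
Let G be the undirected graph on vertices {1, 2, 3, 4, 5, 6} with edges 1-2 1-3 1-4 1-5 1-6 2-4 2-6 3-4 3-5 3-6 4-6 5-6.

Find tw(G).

3

A width-3 tree decomposition is:
Bags: B1 = {1, 3, 5, 6}  B2 = {1, 3, 4, 6}  B3 = {1, 2, 4, 6}
Tree: B1–B2, B2–B3
Each bag holds 4 vertices, so the decomposition has width 3, which upper-bounds the treewidth. Conversely, {1, 2, 4, 6} is a clique of size 4, and the vertices of any clique must share a bag in every tree decomposition; so some bag has ≥ 4 vertices and tw(G) ≥ 3. Hence tw(G) = 3 exactly.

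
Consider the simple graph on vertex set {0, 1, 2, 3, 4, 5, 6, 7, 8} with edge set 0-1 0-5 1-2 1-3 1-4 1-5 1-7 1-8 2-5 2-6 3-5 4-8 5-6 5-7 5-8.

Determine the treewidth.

A width-2 tree decomposition is:
Bags: B1 = {1, 2, 5}  B2 = {1, 3, 5}  B3 = {0, 1, 5}  B4 = {1, 5, 8}  B5 = {1, 5, 7}  B6 = {2, 5, 6}  B7 = {1, 4, 8}
Tree: B1–B2, B2–B3, B1–B4, B1–B5, B1–B6, B4–B7
The largest bag has 3 vertices, giving width 2; this decomposition certifies tw(G) ≤ 2. Conversely, {1, 4, 8} is a clique of size 3, and the vertices of any clique must share a bag in every tree decomposition; so some bag has ≥ 3 vertices and tw(G) ≥ 2. Therefore the treewidth is 2.

2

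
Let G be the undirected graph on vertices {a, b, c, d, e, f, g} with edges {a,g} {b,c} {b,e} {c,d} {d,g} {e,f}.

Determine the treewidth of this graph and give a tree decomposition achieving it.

Treewidth 1.
Bags: B1 = {a, g}  B2 = {d, g}  B3 = {c, d}  B4 = {b, c}  B5 = {b, e}  B6 = {e, f}
Tree: B1–B2, B2–B3, B3–B4, B4–B5, B5–B6

Every bag has size at most 2, so the width is 2 − 1 = 1 and tw(G) ≤ 1. Since G has at least one edge (e.g. a–g), it is not an edgeless graph, so tw(G) ≥ 1. The upper and lower bounds meet at 1, so that is the treewidth.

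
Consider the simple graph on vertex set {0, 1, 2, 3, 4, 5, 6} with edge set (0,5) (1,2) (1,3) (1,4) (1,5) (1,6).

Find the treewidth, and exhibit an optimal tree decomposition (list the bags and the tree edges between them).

Treewidth 1.
One optimal decomposition is:
Bags: B1 = {1, 2}  B2 = {1, 6}  B3 = {1, 5}  B4 = {1, 3}  B5 = {1, 4}  B6 = {0, 5}
Tree: B1–B2, B1–B3, B1–B4, B3–B5, B3–B6

Each bag holds 2 vertices, so the decomposition has width 1, which upper-bounds the treewidth. G has an edge, so its treewidth is at least 1. Therefore the treewidth is 1.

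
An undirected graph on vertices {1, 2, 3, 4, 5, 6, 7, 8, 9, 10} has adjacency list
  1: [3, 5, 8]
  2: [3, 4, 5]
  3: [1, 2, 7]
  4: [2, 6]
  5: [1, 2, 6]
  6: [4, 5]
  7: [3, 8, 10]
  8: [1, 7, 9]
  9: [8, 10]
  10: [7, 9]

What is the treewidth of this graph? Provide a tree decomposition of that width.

Treewidth 2.
Bags: B1 = {2, 4, 6}  B2 = {2, 5, 6}  B3 = {2, 3, 5}  B4 = {1, 3, 5}  B5 = {1, 3, 7}  B6 = {1, 7, 8}  B7 = {7, 8, 10}  B8 = {8, 9, 10}
Tree: B1–B2, B2–B3, B3–B4, B4–B5, B5–B6, B6–B7, B7–B8

Every bag has size at most 3, so the width is 3 − 1 = 2 and tw(G) ≤ 2. For the lower bound, G contains the cycle 4–6–5–2–4, so G is not a forest; only forests have treewidth ≤ 1, hence tw(G) ≥ 2. Hence tw(G) = 2 exactly.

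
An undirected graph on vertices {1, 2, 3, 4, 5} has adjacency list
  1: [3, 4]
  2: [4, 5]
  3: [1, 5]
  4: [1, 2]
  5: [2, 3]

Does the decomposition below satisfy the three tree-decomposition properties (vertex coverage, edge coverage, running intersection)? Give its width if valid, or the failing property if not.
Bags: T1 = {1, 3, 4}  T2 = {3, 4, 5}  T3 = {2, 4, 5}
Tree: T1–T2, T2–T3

Checking the three conditions: (i) the bags cover all of {1, 2, 3, 4, 5}; (ii) for each edge, some bag contains both endpoints; (iii) the bags containing any fixed vertex form a subtree. All hold, so the decomposition is valid with width 3 − 1 = 2.

Yes; width 2.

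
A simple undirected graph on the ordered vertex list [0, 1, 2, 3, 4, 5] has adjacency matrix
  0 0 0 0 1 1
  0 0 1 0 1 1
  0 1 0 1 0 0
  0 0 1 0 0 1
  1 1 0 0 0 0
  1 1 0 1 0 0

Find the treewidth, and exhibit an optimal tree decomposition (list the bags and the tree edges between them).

Every bag has size at most 3, so the width is 3 − 1 = 2 and tw(G) ≤ 2. Since 0–4–1–5–0 is a cycle in G, G is not acyclic. Forests are exactly the graphs of treewidth ≤ 1, so tw(G) ≥ 2. Combining the bounds, tw(G) = 2.

Treewidth 2.
One optimal decomposition is:
Bags: B1 = {0, 4, 5}  B2 = {1, 4, 5}  B3 = {1, 3, 5}  B4 = {1, 2, 3}
Tree: B1–B2, B2–B3, B3–B4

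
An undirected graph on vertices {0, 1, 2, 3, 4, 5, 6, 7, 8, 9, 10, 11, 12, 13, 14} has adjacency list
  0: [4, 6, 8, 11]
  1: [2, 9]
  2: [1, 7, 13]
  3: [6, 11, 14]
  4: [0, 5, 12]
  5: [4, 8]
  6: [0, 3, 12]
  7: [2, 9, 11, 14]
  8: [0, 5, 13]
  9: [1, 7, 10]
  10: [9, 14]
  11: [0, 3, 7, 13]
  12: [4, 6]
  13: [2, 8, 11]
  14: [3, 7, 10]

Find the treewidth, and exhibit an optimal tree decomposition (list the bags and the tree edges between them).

Every bag has size at most 4, so the width is 4 − 1 = 3 and tw(G) ≤ 3. For the lower bound: the 4 vertex sets {1,9,10}, {2}, {7}, {3,11,13,14} are disjoint, each induces a connected subgraph, and every pair is joined by at least one edge of G. Contracting each set to a single vertex therefore yields K_{4} as a minor, and since treewidth is minor-monotone, tw(G) ≥ tw(K_{4}) = 3. The upper and lower bounds meet at 3, so that is the treewidth.

Treewidth 3.
Bags: B1 = {1, 2, 9, 10}  B2 = {2, 7, 9, 10}  B3 = {2, 7, 10, 14}  B4 = {2, 7, 13, 14}  B5 = {7, 11, 13, 14}  B6 = {3, 11, 13, 14}  B7 = {3, 8, 11, 13}  B8 = {0, 3, 8, 11}  B9 = {0, 3, 6, 8}  B10 = {0, 5, 6, 8}  B11 = {0, 4, 5, 6}  B12 = {4, 5, 6, 12}
Tree: B1–B2, B2–B3, B3–B4, B4–B5, B5–B6, B6–B7, B7–B8, B8–B9, B9–B10, B10–B11, B11–B12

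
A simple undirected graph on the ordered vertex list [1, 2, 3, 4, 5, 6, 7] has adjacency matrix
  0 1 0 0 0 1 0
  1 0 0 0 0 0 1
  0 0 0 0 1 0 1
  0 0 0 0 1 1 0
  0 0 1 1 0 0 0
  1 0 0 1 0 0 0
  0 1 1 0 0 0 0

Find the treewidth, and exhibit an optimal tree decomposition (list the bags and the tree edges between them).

Treewidth 2.
One optimal decomposition is:
Bags: B1 = {3, 5, 7}  B2 = {2, 5, 7}  B3 = {1, 2, 5}  B4 = {1, 5, 6}  B5 = {4, 5, 6}
Tree: B1–B2, B2–B3, B3–B4, B4–B5

Every bag has size at most 3, so the width is 3 − 1 = 2 and tw(G) ≤ 2. For the lower bound, G contains the cycle 5–3–7–2–1–6–4–5, so G is not a forest; only forests have treewidth ≤ 1, hence tw(G) ≥ 2. The upper and lower bounds meet at 2, so that is the treewidth.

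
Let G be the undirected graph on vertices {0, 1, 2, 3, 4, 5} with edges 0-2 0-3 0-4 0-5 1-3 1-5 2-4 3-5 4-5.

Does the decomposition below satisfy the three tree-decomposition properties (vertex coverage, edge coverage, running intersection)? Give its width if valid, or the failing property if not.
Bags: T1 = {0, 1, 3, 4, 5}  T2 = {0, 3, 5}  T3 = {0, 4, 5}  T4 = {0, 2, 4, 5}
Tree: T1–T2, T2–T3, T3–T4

No — bags containing vertex 4 are not connected in the tree.

A tree decomposition must satisfy three properties: every vertex lies in some bag; for every edge, both endpoints lie together in some bag; and for every vertex, the bags containing it form a connected subtree. Here bags containing vertex 4 are not connected in the tree, so the decomposition is invalid.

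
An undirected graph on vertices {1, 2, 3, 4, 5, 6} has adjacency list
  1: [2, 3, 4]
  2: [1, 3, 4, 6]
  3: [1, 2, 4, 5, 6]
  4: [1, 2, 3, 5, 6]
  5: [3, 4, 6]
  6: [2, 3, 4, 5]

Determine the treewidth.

A width-3 tree decomposition is:
Bags: B1 = {1, 2, 3, 4}  B2 = {2, 3, 4, 6}  B3 = {3, 4, 5, 6}
Tree: B1–B2, B2–B3
The largest bag has 4 vertices, giving width 3; this decomposition certifies tw(G) ≤ 3. For the lower bound, the 4 vertices {1, 2, 3, 4} are pairwise adjacent, and any tree decomposition puts a clique entirely inside one bag — forcing width ≥ 3. Therefore the treewidth is 3.

3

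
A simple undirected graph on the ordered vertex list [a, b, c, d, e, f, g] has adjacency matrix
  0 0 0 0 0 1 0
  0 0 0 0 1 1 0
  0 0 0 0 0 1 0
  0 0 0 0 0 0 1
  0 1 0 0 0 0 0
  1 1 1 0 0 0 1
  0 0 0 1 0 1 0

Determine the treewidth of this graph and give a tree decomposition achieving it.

Each bag holds 2 vertices, so the decomposition has width 1, which upper-bounds the treewidth. G has an edge, so its treewidth is at least 1. The upper and lower bounds meet at 1, so that is the treewidth.

Treewidth 1.
One optimal decomposition is:
Bags: B1 = {a, f}  B2 = {b, f}  B3 = {c, f}  B4 = {f, g}  B5 = {b, e}  B6 = {d, g}
Tree: B1–B2, B1–B3, B1–B4, B2–B5, B4–B6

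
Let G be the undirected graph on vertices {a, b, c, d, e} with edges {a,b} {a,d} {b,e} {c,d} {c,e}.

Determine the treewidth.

A width-2 tree decomposition is:
Bags: B1 = {a, c, d}  B2 = {a, c, e}  B3 = {a, b, e}
Tree: B1–B2, B2–B3
Every bag has size at most 3, so the width is 3 − 1 = 2 and tw(G) ≤ 2. The edges a–d–c–e–b–a form a cycle, so G is not a tree and its treewidth is at least 2. Therefore the treewidth is 2.

2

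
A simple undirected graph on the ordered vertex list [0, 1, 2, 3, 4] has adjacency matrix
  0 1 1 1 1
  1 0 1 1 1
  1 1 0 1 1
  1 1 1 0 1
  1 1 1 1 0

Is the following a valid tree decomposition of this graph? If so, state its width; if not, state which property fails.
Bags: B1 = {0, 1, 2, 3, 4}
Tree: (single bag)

Vertex coverage: the bags together contain {0, 1, 2, 3, 4}, the full vertex set. Edge coverage: each edge of G has both endpoints in at least one bag. Running intersection: for every vertex, the bags containing it form a connected subtree. All three properties hold, so this is a valid tree decomposition of width max|bag| − 1 = 4, and hence tw(G) ≤ 4.

Yes; width 4.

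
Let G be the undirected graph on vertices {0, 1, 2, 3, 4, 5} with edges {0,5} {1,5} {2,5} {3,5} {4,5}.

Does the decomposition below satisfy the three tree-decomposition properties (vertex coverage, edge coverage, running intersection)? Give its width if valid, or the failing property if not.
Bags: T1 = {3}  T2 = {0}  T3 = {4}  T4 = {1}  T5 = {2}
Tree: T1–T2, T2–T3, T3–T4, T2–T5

No — vertex 5 appears in no bag.

A tree decomposition must satisfy three properties: every vertex lies in some bag; for every edge, both endpoints lie together in some bag; and for every vertex, the bags containing it form a connected subtree. Here vertex 5 appears in no bag, so the decomposition is invalid.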